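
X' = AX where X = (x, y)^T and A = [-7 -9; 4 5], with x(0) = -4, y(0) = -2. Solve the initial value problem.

Coefficient matrix A = [[-7, -9], [4, 5]].
Characteristic polynomial det(A - λI) = λ^2 + 2λ + 1 = 0.
Single eigenvalue λ = -1 with algebraic multiplicity 2.
Eigenvector v = (3,-2); generalized eigenvector w with (A-λI)w=v is (-2,1).
General solution: e^(-t)[K_1·v + K_2·(t·v + w)].
Applying x(0)=-4, y(0)=-2 gives K_1=8, K_2=14.

x(t) = 42te^(-t) - 4e^(-t), y(t) = -28te^(-t) - 2e^(-t)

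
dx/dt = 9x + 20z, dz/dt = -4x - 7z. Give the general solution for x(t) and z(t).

Coefficient matrix A = [[9, 20], [-4, -7]].
Characteristic polynomial det(A - λI) = λ^2 - 2λ + 17 = 0.
Eigenvalues λ = 1 ± 4i (complex conjugate pair).
For λ=1+4i: an eigenvector is (-2,1) - i(1,0) = (-2 - i, 1).
A real fundamental pair from Re and Im of e^((1+4i)t)v: X_1 = e^(t)(cos(4t)·(-2,1) + sin(4t)·(1,0)), X_2 = e^(t)(sin(4t)·(-2,1) - cos(4t)·(1,0)).
General solution: c_1X_1 + c_2X_2.

x(t) = c_1e^(t)sin(4t) - 2c_1e^(t)cos(4t) - 2c_2e^(t)sin(4t) - c_2e^(t)cos(4t), z(t) = c_1e^(t)cos(4t) + c_2e^(t)sin(4t)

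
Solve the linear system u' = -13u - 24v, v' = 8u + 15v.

u(t) = -3K_1e^(3t) + 2K_2e^(-t), v(t) = 2K_1e^(3t) - K_2e^(-t)

Coefficient matrix A = [[-13, -24], [8, 15]].
Characteristic polynomial det(A - λI) = λ^2 - 2λ - 3 = 0.
Eigenvalues λ = 3, -1.
For λ=3: (A-λI) row 1 is [-16, -24], so an eigenvector is (-3, 2).
For λ=-1: (A-λI) row 1 is [-12, -24], so an eigenvector is (2, -1).
General solution: K_1e^(3t)(-3,2) + K_2e^(-t)(2,-1).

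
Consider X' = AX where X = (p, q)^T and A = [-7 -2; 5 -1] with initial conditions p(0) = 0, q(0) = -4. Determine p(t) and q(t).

p(t) = 8e^(-4t)sin(t), q(t) = -12e^(-4t)sin(t) - 4e^(-4t)cos(t)

Coefficient matrix A = [[-7, -2], [5, -1]].
Characteristic polynomial det(A - λI) = λ^2 + 8λ + 17 = 0.
Eigenvalues λ = -4 ± i (complex conjugate pair).
For λ=-4+i: an eigenvector is (1,-1) - i(-1,2) = (1 + i, -1 - 2i).
A real fundamental pair from Re and Im of e^((-4+i)t)v: X_1 = e^(-4t)(cos(t)·(1,-1) + sin(t)·(-1,2)), X_2 = e^(-4t)(sin(t)·(1,-1) - cos(t)·(-1,2)).
General solution: c_1X_1 + c_2X_2.
Applying p(0)=0, q(0)=-4 gives c_1=-4, c_2=4.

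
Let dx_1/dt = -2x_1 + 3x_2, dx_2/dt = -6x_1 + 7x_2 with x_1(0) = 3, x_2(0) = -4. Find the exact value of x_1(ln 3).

A = [[-2,3],[-6,7]]; eigenvalues λ = 4, 1.
Eigenvectors: (-1,-2) for λ=4, (1,1) for λ=1.
From the initial condition, c_1 = 7, c_2 = 10.
x_1(ln 3) = (7)(3^4)(-1) + (10)(3^1)(1) = -537.

-537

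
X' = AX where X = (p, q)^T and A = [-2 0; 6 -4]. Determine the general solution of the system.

Coefficient matrix A = [[-2, 0], [6, -4]].
Characteristic polynomial det(A - λI) = λ^2 + 6λ + 8 = 0.
Eigenvalues λ = -2, -4.
For λ=-2: (A-λI) row 2 is [6, -2], so an eigenvector is (1, 3).
For λ=-4: (A-λI) row 1 is [2, 0], so an eigenvector is (0, 1).
General solution: c_1e^(-2t)(1,3) + c_2e^(-4t)(0,1).

p(t) = c_1e^(-2t), q(t) = 3c_1e^(-2t) + c_2e^(-4t)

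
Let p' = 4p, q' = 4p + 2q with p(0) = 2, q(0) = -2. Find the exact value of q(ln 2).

40

A = [[4,0],[4,2]]; eigenvalues λ = 4, 2.
Eigenvectors: (-1,-2) for λ=4, (0,1) for λ=2.
From the initial condition, c_1 = -2, c_2 = -6.
q(ln 2) = (-2)(2^4)(-2) + (-6)(2^2)(1) = 40.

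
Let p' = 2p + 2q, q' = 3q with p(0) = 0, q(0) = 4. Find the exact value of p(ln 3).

A = [[2,2],[0,3]]; eigenvalues λ = 2, 3.
Eigenvectors: (1,0) for λ=2, (2,1) for λ=3.
From the initial condition, c_1 = -8, c_2 = 4.
p(ln 3) = (-8)(3^2)(1) + (4)(3^3)(2) = 144.

144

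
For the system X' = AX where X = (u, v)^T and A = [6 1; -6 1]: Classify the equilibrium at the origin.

A = [[6,1],[-6,1]]; det(A-λI) = λ^2 - 7λ + 12.
λ = 4, 3: both positive.

unstable node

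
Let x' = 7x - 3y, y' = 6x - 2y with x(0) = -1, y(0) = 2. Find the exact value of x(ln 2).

A = [[7,-3],[6,-2]]; eigenvalues λ = 4, 1.
Eigenvectors: (1,1) for λ=4, (-1,-2) for λ=1.
From the initial condition, c_1 = -4, c_2 = -3.
x(ln 2) = (-4)(2^4)(1) + (-3)(2^1)(-1) = -58.

-58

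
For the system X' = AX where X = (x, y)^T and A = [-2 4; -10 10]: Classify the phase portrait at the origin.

A = [[-2,4],[-10,10]]; det(A-λI) = λ^2 - 8λ + 20.
λ = 4 ± 2i: positive real part.

unstable spiral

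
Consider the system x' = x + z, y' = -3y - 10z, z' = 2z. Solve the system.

x(t) = C_1e^(2t) + C_3e^(t), y(t) = -2C_1e^(2t) + C_2e^(-3t), z(t) = C_1e^(2t)

Coefficient matrix A = [[1, 0, 1], [0, -3, -10], [0, 0, 2]].
det(A - λI) = 0 gives eigenvalues λ = 2, -3, 1.
For λ=2: eigenvector (1,-2,1).
For λ=-3: eigenvector (0,1,0).
For λ=1: eigenvector (1,0,0).
General solution: C_1e^(2t)(1,-2,1) + C_2e^(-3t)(0,1,0) + C_3e^(t)(1,0,0).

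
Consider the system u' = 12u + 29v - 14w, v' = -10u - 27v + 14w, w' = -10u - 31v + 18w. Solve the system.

Coefficient matrix A = [[12, 29, -14], [-10, -27, 14], [-10, -31, 18]].
det(A - λI) = 0 gives eigenvalues λ = 2, -3, 4.
For λ=2: eigenvector (3,-2,-2).
For λ=-3: eigenvector (-1,1,1).
For λ=4: eigenvector (-2,2,3).
General solution: c_1e^(2t)(3,-2,-2) + c_2e^(-3t)(-1,1,1) + c_3e^(4t)(-2,2,3).

u(t) = 3c_1e^(2t) - c_2e^(-3t) - 2c_3e^(4t), v(t) = -2c_1e^(2t) + c_2e^(-3t) + 2c_3e^(4t), w(t) = -2c_1e^(2t) + c_2e^(-3t) + 3c_3e^(4t)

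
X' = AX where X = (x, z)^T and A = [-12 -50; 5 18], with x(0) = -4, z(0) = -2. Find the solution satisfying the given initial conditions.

Coefficient matrix A = [[-12, -50], [5, 18]].
Characteristic polynomial det(A - λI) = λ^2 - 6λ + 34 = 0.
Eigenvalues λ = 3 ± 5i (complex conjugate pair).
For λ=3+5i: an eigenvector is (-1,0) - i(3,-1) = (-1 - 3i, 0 + i).
A real fundamental pair from Re and Im of e^((3+5i)t)v: X_1 = e^(3t)(cos(5t)·(-1,0) + sin(5t)·(3,-1)), X_2 = e^(3t)(sin(5t)·(-1,0) - cos(5t)·(3,-1)).
General solution: C_1X_1 + C_2X_2.
Applying x(0)=-4, z(0)=-2 gives C_1=10, C_2=-2.

x(t) = 32e^(3t)sin(5t) - 4e^(3t)cos(5t), z(t) = -10e^(3t)sin(5t) - 2e^(3t)cos(5t)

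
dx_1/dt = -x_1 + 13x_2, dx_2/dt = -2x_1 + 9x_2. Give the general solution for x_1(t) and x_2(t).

x_1(t) = 3C_1e^(4t)sin(t) + 2C_1e^(4t)cos(t) + 2C_2e^(4t)sin(t) - 3C_2e^(4t)cos(t), x_2(t) = C_1e^(4t)sin(t) + C_1e^(4t)cos(t) + C_2e^(4t)sin(t) - C_2e^(4t)cos(t)

Coefficient matrix A = [[-1, 13], [-2, 9]].
Characteristic polynomial det(A - λI) = λ^2 - 8λ + 17 = 0.
Eigenvalues λ = 4 ± i (complex conjugate pair).
For λ=4+i: an eigenvector is (2,1) - i(3,1) = (2 - 3i, 1 - i).
A real fundamental pair from Re and Im of e^((4+i)t)v: X_1 = e^(4t)(cos(t)·(2,1) + sin(t)·(3,1)), X_2 = e^(4t)(sin(t)·(2,1) - cos(t)·(3,1)).
General solution: C_1X_1 + C_2X_2.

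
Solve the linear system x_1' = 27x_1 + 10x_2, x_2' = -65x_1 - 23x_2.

x_1(t) = c_1e^(2t)sin(5t) + c_1e^(2t)cos(5t) + c_2e^(2t)sin(5t) - c_2e^(2t)cos(5t), x_2(t) = -3c_1e^(2t)sin(5t) - 2c_1e^(2t)cos(5t) - 2c_2e^(2t)sin(5t) + 3c_2e^(2t)cos(5t)

Coefficient matrix A = [[27, 10], [-65, -23]].
Characteristic polynomial det(A - λI) = λ^2 - 4λ + 29 = 0.
Eigenvalues λ = 2 ± 5i (complex conjugate pair).
For λ=2+5i: an eigenvector is (1,-2) - i(1,-3) = (1 - i, -2 + 3i).
A real fundamental pair from Re and Im of e^((2+5i)t)v: X_1 = e^(2t)(cos(5t)·(1,-2) + sin(5t)·(1,-3)), X_2 = e^(2t)(sin(5t)·(1,-2) - cos(5t)·(1,-3)).
General solution: c_1X_1 + c_2X_2.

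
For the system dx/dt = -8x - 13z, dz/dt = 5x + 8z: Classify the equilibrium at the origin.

center

A = [[-8,-13],[5,8]]; det(A-λI) = λ^2 + 1.
λ = 0 ± i: zero real part.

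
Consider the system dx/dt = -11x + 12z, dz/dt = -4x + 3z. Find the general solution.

x(t) = -3C_1e^(-3t) - 2C_2e^(-5t), z(t) = -2C_1e^(-3t) - C_2e^(-5t)

Coefficient matrix A = [[-11, 12], [-4, 3]].
Characteristic polynomial det(A - λI) = λ^2 + 8λ + 15 = 0.
Eigenvalues λ = -3, -5.
For λ=-3: (A-λI) row 1 is [-8, 12], so an eigenvector is (-3, -2).
For λ=-5: (A-λI) row 1 is [-6, 12], so an eigenvector is (-2, -1).
General solution: C_1e^(-3t)(-3,-2) + C_2e^(-5t)(-2,-1).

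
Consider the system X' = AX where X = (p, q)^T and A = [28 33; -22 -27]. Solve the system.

p(t) = 3C_1e^(6t) - C_2e^(-5t), q(t) = -2C_1e^(6t) + C_2e^(-5t)

Coefficient matrix A = [[28, 33], [-22, -27]].
Characteristic polynomial det(A - λI) = λ^2 - λ - 30 = 0.
Eigenvalues λ = 6, -5.
For λ=6: (A-λI) row 1 is [22, 33], so an eigenvector is (3, -2).
For λ=-5: (A-λI) row 1 is [33, 33], so an eigenvector is (-1, 1).
General solution: C_1e^(6t)(3,-2) + C_2e^(-5t)(-1,1).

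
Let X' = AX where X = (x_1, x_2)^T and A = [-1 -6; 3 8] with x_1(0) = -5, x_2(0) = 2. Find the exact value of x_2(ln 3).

-216

A = [[-1,-6],[3,8]]; eigenvalues λ = 5, 2.
Eigenvectors: (-1,1) for λ=5, (2,-1) for λ=2.
From the initial condition, c_1 = -1, c_2 = -3.
x_2(ln 3) = (-1)(3^5)(1) + (-3)(3^2)(-1) = -216.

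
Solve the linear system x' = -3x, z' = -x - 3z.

x(t) = -C_2e^(-3t), z(t) = C_1e^(-3t) + C_2te^(-3t)

Coefficient matrix A = [[-3, 0], [-1, -3]].
Characteristic polynomial det(A - λI) = λ^2 + 6λ + 9 = 0.
Single eigenvalue λ = -3 with algebraic multiplicity 2.
Eigenvector v = (0,1); generalized eigenvector w with (A-λI)w=v is (-1,0).
General solution: e^(-3t)[C_1·v + C_2·(t·v + w)].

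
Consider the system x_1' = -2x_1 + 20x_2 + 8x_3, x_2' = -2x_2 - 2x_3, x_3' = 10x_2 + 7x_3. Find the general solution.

x_1(t) = C_1e^(-2t) + C_2e^(2t), x_2(t) = C_2e^(2t) - 2C_3e^(3t), x_3(t) = -2C_2e^(2t) + 5C_3e^(3t)

Coefficient matrix A = [[-2, 20, 8], [0, -2, -2], [0, 10, 7]].
det(A - λI) = 0 gives eigenvalues λ = -2, 2, 3.
For λ=-2: eigenvector (1,0,0).
For λ=2: eigenvector (1,1,-2).
For λ=3: eigenvector (0,-2,5).
General solution: C_1e^(-2t)(1,0,0) + C_2e^(2t)(1,1,-2) + C_3e^(3t)(0,-2,5).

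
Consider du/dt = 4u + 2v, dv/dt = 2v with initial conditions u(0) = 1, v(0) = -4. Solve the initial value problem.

Coefficient matrix A = [[4, 2], [0, 2]].
Characteristic polynomial det(A - λI) = λ^2 - 6λ + 8 = 0.
Eigenvalues λ = 4, 2.
For λ=4: (A-λI) row 1 is [0, 2], so an eigenvector is (1, 0).
For λ=2: (A-λI) row 1 is [2, 2], so an eigenvector is (-1, 1).
General solution: C_1e^(4t)(1,0) + C_2e^(2t)(-1,1).
Applying u(0)=1, v(0)=-4 gives C_1=-3, C_2=-4.

u(t) = -3e^(4t) + 4e^(2t), v(t) = -4e^(2t)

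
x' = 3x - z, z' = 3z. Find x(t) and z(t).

x(t) = K_1e^(3t) + K_2te^(3t) + 2K_2e^(3t), z(t) = -K_2e^(3t)

Coefficient matrix A = [[3, -1], [0, 3]].
Characteristic polynomial det(A - λI) = λ^2 - 6λ + 9 = 0.
Single eigenvalue λ = 3 with algebraic multiplicity 2.
Eigenvector v = (1,0); generalized eigenvector w with (A-λI)w=v is (2,-1).
General solution: e^(3t)[K_1·v + K_2·(t·v + w)].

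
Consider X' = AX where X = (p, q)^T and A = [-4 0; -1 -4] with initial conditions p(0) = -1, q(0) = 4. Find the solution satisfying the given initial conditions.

Coefficient matrix A = [[-4, 0], [-1, -4]].
Characteristic polynomial det(A - λI) = λ^2 + 8λ + 16 = 0.
Single eigenvalue λ = -4 with algebraic multiplicity 2.
Eigenvector v = (0,1); generalized eigenvector w with (A-λI)w=v is (-1,-2).
General solution: e^(-4t)[c_1·v + c_2·(t·v + w)].
Applying p(0)=-1, q(0)=4 gives c_1=6, c_2=1.

p(t) = -e^(-4t), q(t) = te^(-4t) + 4e^(-4t)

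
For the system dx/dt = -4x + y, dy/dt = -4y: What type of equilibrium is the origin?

stable improper node

A = [[-4,1],[0,-4]]; det(A-λI) = λ^2 + 8λ + 16.
repeated λ = -4 with a single eigenvector.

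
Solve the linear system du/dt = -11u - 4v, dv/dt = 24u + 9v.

Coefficient matrix A = [[-11, -4], [24, 9]].
Characteristic polynomial det(A - λI) = λ^2 + 2λ - 3 = 0.
Eigenvalues λ = -3, 1.
For λ=-3: (A-λI) row 1 is [-8, -4], so an eigenvector is (1, -2).
For λ=1: (A-λI) row 1 is [-12, -4], so an eigenvector is (1, -3).
General solution: c_1e^(-3t)(1,-2) + c_2e^(t)(1,-3).

u(t) = c_1e^(-3t) + c_2e^(t), v(t) = -2c_1e^(-3t) - 3c_2e^(t)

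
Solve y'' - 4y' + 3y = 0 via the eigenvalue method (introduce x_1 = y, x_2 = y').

Let x_1 = y, x_2 = y'. Then x_1' = x_2 and x_2' = -3x_1 + 4x_2.
A = [[0,1],[-3,4]]; det(A-λI) = λ^2 - 4λ + 3.
Eigenvalues λ = 3, 1 with eigenvectors (1,3), (1,1).

y(t) = C_1e^(3t) + C_2e^(t)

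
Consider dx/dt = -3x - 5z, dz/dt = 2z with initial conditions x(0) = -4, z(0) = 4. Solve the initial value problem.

Coefficient matrix A = [[-3, -5], [0, 2]].
Characteristic polynomial det(A - λI) = λ^2 + λ - 6 = 0.
Eigenvalues λ = 2, -3.
For λ=2: (A-λI) row 1 is [-5, -5], so an eigenvector is (-1, 1).
For λ=-3: (A-λI) row 1 is [0, -5], so an eigenvector is (-1, 0).
General solution: K_1e^(2t)(-1,1) + K_2e^(-3t)(-1,0).
Applying x(0)=-4, z(0)=4 gives K_1=4, K_2=0.

x(t) = -4e^(2t), z(t) = 4e^(2t)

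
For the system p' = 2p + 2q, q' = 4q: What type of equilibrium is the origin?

A = [[2,2],[0,4]]; det(A-λI) = λ^2 - 6λ + 8.
λ = 2, 4: both positive.

unstable node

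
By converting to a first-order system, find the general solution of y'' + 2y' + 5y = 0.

Let x_1 = y, x_2 = y'. Then x_1' = x_2 and x_2' = -5x_1 - 2x_2.
A = [[0,1],[-5,-2]]; det(A-λI) = λ^2 + 2λ + 5.
Eigenvalues λ = -1 ± 2i.

y(t) = K_1e^(-t)cos(2t) + K_2e^(-t)sin(2t)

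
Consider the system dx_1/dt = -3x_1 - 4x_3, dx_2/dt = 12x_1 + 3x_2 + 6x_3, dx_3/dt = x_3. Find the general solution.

Coefficient matrix A = [[-3, 0, -4], [12, 3, 6], [0, 0, 1]].
det(A - λI) = 0 gives eigenvalues λ = -3, 1, 3.
For λ=-3: eigenvector (1,-2,0).
For λ=1: eigenvector (-1,3,1).
For λ=3: eigenvector (0,1,0).
General solution: c_1e^(-3t)(1,-2,0) + c_2e^(t)(-1,3,1) + c_3e^(3t)(0,1,0).

x_1(t) = c_1e^(-3t) - c_2e^(t), x_2(t) = -2c_1e^(-3t) + 3c_2e^(t) + c_3e^(3t), x_3(t) = c_2e^(t)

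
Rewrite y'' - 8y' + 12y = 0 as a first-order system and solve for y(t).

Let x_1 = y, x_2 = y'. Then x_1' = x_2 and x_2' = -12x_1 + 8x_2.
A = [[0,1],[-12,8]]; det(A-λI) = λ^2 - 8λ + 12.
Eigenvalues λ = 2, 6 with eigenvectors (1,2), (1,6).

y(t) = C_1e^(2t) + C_2e^(6t)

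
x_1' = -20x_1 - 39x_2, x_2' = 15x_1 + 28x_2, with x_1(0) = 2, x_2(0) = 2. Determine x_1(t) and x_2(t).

Coefficient matrix A = [[-20, -39], [15, 28]].
Characteristic polynomial det(A - λI) = λ^2 - 8λ + 25 = 0.
Eigenvalues λ = 4 ± 3i (complex conjugate pair).
For λ=4+3i: an eigenvector is (-3,2) - i(-2,1) = (-3 + 2i, 2 - i).
A real fundamental pair from Re and Im of e^((4+3i)t)v: X_1 = e^(4t)(cos(3t)·(-3,2) + sin(3t)·(-2,1)), X_2 = e^(4t)(sin(3t)·(-3,2) - cos(3t)·(-2,1)).
General solution: C_1X_1 + C_2X_2.
Applying x_1(0)=2, x_2(0)=2 gives C_1=6, C_2=10.

x_1(t) = -42e^(4t)sin(3t) + 2e^(4t)cos(3t), x_2(t) = 26e^(4t)sin(3t) + 2e^(4t)cos(3t)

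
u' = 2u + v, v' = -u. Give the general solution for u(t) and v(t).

u(t) = c_1e^(t) + c_2te^(t) + c_2e^(t), v(t) = -c_1e^(t) - c_2te^(t)

Coefficient matrix A = [[2, 1], [-1, 0]].
Characteristic polynomial det(A - λI) = λ^2 - 2λ + 1 = 0.
Single eigenvalue λ = 1 with algebraic multiplicity 2.
Eigenvector v = (1,-1); generalized eigenvector w with (A-λI)w=v is (1,0).
General solution: e^(t)[c_1·v + c_2·(t·v + w)].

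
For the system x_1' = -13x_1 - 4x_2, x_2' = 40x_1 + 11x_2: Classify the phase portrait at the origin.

A = [[-13,-4],[40,11]]; det(A-λI) = λ^2 + 2λ + 17.
λ = -1 ± 4i: negative real part.

stable spiral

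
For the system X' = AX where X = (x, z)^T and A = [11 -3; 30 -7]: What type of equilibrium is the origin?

A = [[11,-3],[30,-7]]; det(A-λI) = λ^2 - 4λ + 13.
λ = 2 ± 3i: positive real part.

unstable spiral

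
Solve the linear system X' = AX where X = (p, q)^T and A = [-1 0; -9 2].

Coefficient matrix A = [[-1, 0], [-9, 2]].
Characteristic polynomial det(A - λI) = λ^2 - λ - 2 = 0.
Eigenvalues λ = -1, 2.
For λ=-1: (A-λI) row 2 is [-9, 3], so an eigenvector is (-1, -3).
For λ=2: (A-λI) row 1 is [-3, 0], so an eigenvector is (0, 1).
General solution: c_1e^(-t)(-1,-3) + c_2e^(2t)(0,1).

p(t) = -c_1e^(-t), q(t) = -3c_1e^(-t) + c_2e^(2t)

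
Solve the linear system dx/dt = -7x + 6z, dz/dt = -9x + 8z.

x(t) = c_1e^(-t) + 2c_2e^(2t), z(t) = c_1e^(-t) + 3c_2e^(2t)

Coefficient matrix A = [[-7, 6], [-9, 8]].
Characteristic polynomial det(A - λI) = λ^2 - λ - 2 = 0.
Eigenvalues λ = -1, 2.
For λ=-1: (A-λI) row 1 is [-6, 6], so an eigenvector is (1, 1).
For λ=2: (A-λI) row 1 is [-9, 6], so an eigenvector is (2, 3).
General solution: c_1e^(-t)(1,1) + c_2e^(2t)(2,3).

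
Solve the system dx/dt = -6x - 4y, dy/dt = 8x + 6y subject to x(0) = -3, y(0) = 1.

Coefficient matrix A = [[-6, -4], [8, 6]].
Characteristic polynomial det(A - λI) = λ^2 - 4 = 0.
Eigenvalues λ = -2, 2.
For λ=-2: (A-λI) row 1 is [-4, -4], so an eigenvector is (-1, 1).
For λ=2: (A-λI) row 1 is [-8, -4], so an eigenvector is (1, -2).
General solution: c_1e^(-2t)(-1,1) + c_2e^(2t)(1,-2).
Applying x(0)=-3, y(0)=1 gives c_1=5, c_2=2.

x(t) = 2e^(2t) - 5e^(-2t), y(t) = -4e^(2t) + 5e^(-2t)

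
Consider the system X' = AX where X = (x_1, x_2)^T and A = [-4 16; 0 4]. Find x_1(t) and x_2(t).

Coefficient matrix A = [[-4, 16], [0, 4]].
Characteristic polynomial det(A - λI) = λ^2 - 16 = 0.
Eigenvalues λ = 4, -4.
For λ=4: (A-λI) row 1 is [-8, 16], so an eigenvector is (2, 1).
For λ=-4: (A-λI) row 1 is [0, 16], so an eigenvector is (-1, 0).
General solution: K_1e^(4t)(2,1) + K_2e^(-4t)(-1,0).

x_1(t) = 2K_1e^(4t) - K_2e^(-4t), x_2(t) = K_1e^(4t)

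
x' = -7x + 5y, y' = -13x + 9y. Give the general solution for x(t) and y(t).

Coefficient matrix A = [[-7, 5], [-13, 9]].
Characteristic polynomial det(A - λI) = λ^2 - 2λ + 2 = 0.
Eigenvalues λ = 1 ± i (complex conjugate pair).
For λ=1+i: an eigenvector is (-1,-2) - i(-2,-3) = (-1 + 2i, -2 + 3i).
A real fundamental pair from Re and Im of e^((1+i)t)v: X_1 = e^(t)(cos(t)·(-1,-2) + sin(t)·(-2,-3)), X_2 = e^(t)(sin(t)·(-1,-2) - cos(t)·(-2,-3)).
General solution: C_1X_1 + C_2X_2.

x(t) = -2C_1e^(t)sin(t) - C_1e^(t)cos(t) - C_2e^(t)sin(t) + 2C_2e^(t)cos(t), y(t) = -3C_1e^(t)sin(t) - 2C_1e^(t)cos(t) - 2C_2e^(t)sin(t) + 3C_2e^(t)cos(t)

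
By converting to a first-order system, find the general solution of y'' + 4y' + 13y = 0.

Let x_1 = y, x_2 = y'. Then x_1' = x_2 and x_2' = -13x_1 - 4x_2.
A = [[0,1],[-13,-4]]; det(A-λI) = λ^2 + 4λ + 13.
Eigenvalues λ = -2 ± 3i.

y(t) = c_1e^(-2t)cos(3t) + c_2e^(-2t)sin(3t)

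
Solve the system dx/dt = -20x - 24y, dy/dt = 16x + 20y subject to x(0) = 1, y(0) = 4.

x(t) = -14e^(4t) + 15e^(-4t), y(t) = 14e^(4t) - 10e^(-4t)

Coefficient matrix A = [[-20, -24], [16, 20]].
Characteristic polynomial det(A - λI) = λ^2 - 16 = 0.
Eigenvalues λ = -4, 4.
For λ=-4: (A-λI) row 1 is [-16, -24], so an eigenvector is (3, -2).
For λ=4: (A-λI) row 1 is [-24, -24], so an eigenvector is (-1, 1).
General solution: K_1e^(-4t)(3,-2) + K_2e^(4t)(-1,1).
Applying x(0)=1, y(0)=4 gives K_1=5, K_2=14.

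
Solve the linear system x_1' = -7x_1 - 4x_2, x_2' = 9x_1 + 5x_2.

x_1(t) = -2K_1e^(-t) - 2K_2te^(-t) + K_2e^(-t), x_2(t) = 3K_1e^(-t) + 3K_2te^(-t) - K_2e^(-t)

Coefficient matrix A = [[-7, -4], [9, 5]].
Characteristic polynomial det(A - λI) = λ^2 + 2λ + 1 = 0.
Single eigenvalue λ = -1 with algebraic multiplicity 2.
Eigenvector v = (-2,3); generalized eigenvector w with (A-λI)w=v is (1,-1).
General solution: e^(-t)[K_1·v + K_2·(t·v + w)].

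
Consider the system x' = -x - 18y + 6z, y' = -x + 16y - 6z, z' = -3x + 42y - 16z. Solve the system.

Coefficient matrix A = [[-1, -18, 6], [-1, 16, -6], [-3, 42, -16]].
det(A - λI) = 0 gives eigenvalues λ = -1, 2, -2.
For λ=-1: eigenvector (1,-1,-3).
For λ=2: eigenvector (2,-2,-5).
For λ=-2: eigenvector (0,1,3).
General solution: c_1e^(-t)(1,-1,-3) + c_2e^(2t)(2,-2,-5) + c_3e^(-2t)(0,1,3).

x(t) = c_1e^(-t) + 2c_2e^(2t), y(t) = -c_1e^(-t) - 2c_2e^(2t) + c_3e^(-2t), z(t) = -3c_1e^(-t) - 5c_2e^(2t) + 3c_3e^(-2t)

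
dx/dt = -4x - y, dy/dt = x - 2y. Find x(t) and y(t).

Coefficient matrix A = [[-4, -1], [1, -2]].
Characteristic polynomial det(A - λI) = λ^2 + 6λ + 9 = 0.
Single eigenvalue λ = -3 with algebraic multiplicity 2.
Eigenvector v = (-1,1); generalized eigenvector w with (A-λI)w=v is (-1,2).
General solution: e^(-3t)[c_1·v + c_2·(t·v + w)].

x(t) = -c_1e^(-3t) - c_2te^(-3t) - c_2e^(-3t), y(t) = c_1e^(-3t) + c_2te^(-3t) + 2c_2e^(-3t)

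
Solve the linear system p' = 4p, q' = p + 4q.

Coefficient matrix A = [[4, 0], [1, 4]].
Characteristic polynomial det(A - λI) = λ^2 - 8λ + 16 = 0.
Single eigenvalue λ = 4 with algebraic multiplicity 2.
Eigenvector v = (0,1); generalized eigenvector w with (A-λI)w=v is (1,-3).
General solution: e^(4t)[C_1·v + C_2·(t·v + w)].

p(t) = C_2e^(4t), q(t) = C_1e^(4t) + C_2te^(4t) - 3C_2e^(4t)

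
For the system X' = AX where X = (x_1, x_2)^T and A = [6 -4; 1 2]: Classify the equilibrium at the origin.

A = [[6,-4],[1,2]]; det(A-λI) = λ^2 - 8λ + 16.
repeated λ = 4 with a single eigenvector.

unstable improper node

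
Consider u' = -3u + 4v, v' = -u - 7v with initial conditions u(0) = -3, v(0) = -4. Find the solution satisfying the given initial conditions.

u(t) = -22te^(-5t) - 3e^(-5t), v(t) = 11te^(-5t) - 4e^(-5t)

Coefficient matrix A = [[-3, 4], [-1, -7]].
Characteristic polynomial det(A - λI) = λ^2 + 10λ + 25 = 0.
Single eigenvalue λ = -5 with algebraic multiplicity 2.
Eigenvector v = (2,-1); generalized eigenvector w with (A-λI)w=v is (-1,1).
General solution: e^(-5t)[C_1·v + C_2·(t·v + w)].
Applying u(0)=-3, v(0)=-4 gives C_1=-7, C_2=-11.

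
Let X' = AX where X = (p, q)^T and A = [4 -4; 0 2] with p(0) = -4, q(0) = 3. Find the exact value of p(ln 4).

A = [[4,-4],[0,2]]; eigenvalues λ = 4, 2.
Eigenvectors: (-1,0) for λ=4, (-2,-1) for λ=2.
From the initial condition, c_1 = 10, c_2 = -3.
p(ln 4) = (10)(4^4)(-1) + (-3)(4^2)(-2) = -2464.

-2464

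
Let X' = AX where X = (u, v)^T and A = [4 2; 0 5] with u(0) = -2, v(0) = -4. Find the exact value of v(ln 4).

-4096

A = [[4,2],[0,5]]; eigenvalues λ = 5, 4.
Eigenvectors: (2,1) for λ=5, (-1,0) for λ=4.
From the initial condition, c_1 = -4, c_2 = -6.
v(ln 4) = (-4)(4^5)(1) + (-6)(4^4)(0) = -4096.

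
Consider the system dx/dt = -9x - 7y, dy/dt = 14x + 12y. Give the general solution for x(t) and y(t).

Coefficient matrix A = [[-9, -7], [14, 12]].
Characteristic polynomial det(A - λI) = λ^2 - 3λ - 10 = 0.
Eigenvalues λ = -2, 5.
For λ=-2: (A-λI) row 1 is [-7, -7], so an eigenvector is (-1, 1).
For λ=5: (A-λI) row 1 is [-14, -7], so an eigenvector is (-1, 2).
General solution: C_1e^(-2t)(-1,1) + C_2e^(5t)(-1,2).

x(t) = -C_1e^(-2t) - C_2e^(5t), y(t) = C_1e^(-2t) + 2C_2e^(5t)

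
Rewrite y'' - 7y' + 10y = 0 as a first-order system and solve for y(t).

Let x_1 = y, x_2 = y'. Then x_1' = x_2 and x_2' = -10x_1 + 7x_2.
A = [[0,1],[-10,7]]; det(A-λI) = λ^2 - 7λ + 10.
Eigenvalues λ = 2, 5 with eigenvectors (1,2), (1,5).

y(t) = c_1e^(2t) + c_2e^(5t)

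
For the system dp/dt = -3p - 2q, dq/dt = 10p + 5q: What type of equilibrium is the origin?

unstable spiral

A = [[-3,-2],[10,5]]; det(A-λI) = λ^2 - 2λ + 5.
λ = 1 ± 2i: positive real part.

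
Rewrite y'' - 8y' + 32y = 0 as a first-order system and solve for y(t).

Let x_1 = y, x_2 = y'. Then x_1' = x_2 and x_2' = -32x_1 + 8x_2.
A = [[0,1],[-32,8]]; det(A-λI) = λ^2 - 8λ + 32.
Eigenvalues λ = 4 ± 4i.

y(t) = K_1e^(4t)cos(4t) + K_2e^(4t)sin(4t)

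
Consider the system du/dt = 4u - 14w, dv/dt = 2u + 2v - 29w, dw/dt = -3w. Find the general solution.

Coefficient matrix A = [[4, 0, -14], [2, 2, -29], [0, 0, -3]].
det(A - λI) = 0 gives eigenvalues λ = 4, 2, -3.
For λ=4: eigenvector (1,1,0).
For λ=2: eigenvector (0,1,0).
For λ=-3: eigenvector (2,5,1).
General solution: C_1e^(4t)(1,1,0) + C_2e^(2t)(0,1,0) + C_3e^(-3t)(2,5,1).

u(t) = C_1e^(4t) + 2C_3e^(-3t), v(t) = C_1e^(4t) + C_2e^(2t) + 5C_3e^(-3t), w(t) = C_3e^(-3t)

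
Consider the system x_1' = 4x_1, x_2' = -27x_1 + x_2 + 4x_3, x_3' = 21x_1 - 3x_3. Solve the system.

Coefficient matrix A = [[4, 0, 0], [-27, 1, 4], [21, 0, -3]].
det(A - λI) = 0 gives eigenvalues λ = 4, 1, -3.
For λ=4: eigenvector (1,-5,3).
For λ=1: eigenvector (0,1,0).
For λ=-3: eigenvector (0,-1,1).
General solution: C_1e^(4t)(1,-5,3) + C_2e^(t)(0,1,0) + C_3e^(-3t)(0,-1,1).

x_1(t) = C_1e^(4t), x_2(t) = -5C_1e^(4t) + C_2e^(t) - C_3e^(-3t), x_3(t) = 3C_1e^(4t) + C_3e^(-3t)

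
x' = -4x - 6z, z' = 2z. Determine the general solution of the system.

Coefficient matrix A = [[-4, -6], [0, 2]].
Characteristic polynomial det(A - λI) = λ^2 + 2λ - 8 = 0.
Eigenvalues λ = -4, 2.
For λ=-4: (A-λI) row 1 is [0, -6], so an eigenvector is (-1, 0).
For λ=2: (A-λI) row 1 is [-6, -6], so an eigenvector is (1, -1).
General solution: c_1e^(-4t)(-1,0) + c_2e^(2t)(1,-1).

x(t) = -c_1e^(-4t) + c_2e^(2t), z(t) = -c_2e^(2t)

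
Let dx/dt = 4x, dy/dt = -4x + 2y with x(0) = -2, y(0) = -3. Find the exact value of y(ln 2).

A = [[4,0],[-4,2]]; eigenvalues λ = 2, 4.
Eigenvectors: (0,-1) for λ=2, (-1,2) for λ=4.
From the initial condition, c_1 = 7, c_2 = 2.
y(ln 2) = (7)(2^2)(-1) + (2)(2^4)(2) = 36.

36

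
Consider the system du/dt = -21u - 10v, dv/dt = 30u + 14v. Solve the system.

u(t) = -2K_1e^(-6t) - K_2e^(-t), v(t) = 3K_1e^(-6t) + 2K_2e^(-t)

Coefficient matrix A = [[-21, -10], [30, 14]].
Characteristic polynomial det(A - λI) = λ^2 + 7λ + 6 = 0.
Eigenvalues λ = -6, -1.
For λ=-6: (A-λI) row 1 is [-15, -10], so an eigenvector is (-2, 3).
For λ=-1: (A-λI) row 1 is [-20, -10], so an eigenvector is (-1, 2).
General solution: K_1e^(-6t)(-2,3) + K_2e^(-t)(-1,2).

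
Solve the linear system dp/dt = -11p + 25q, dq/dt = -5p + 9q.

Coefficient matrix A = [[-11, 25], [-5, 9]].
Characteristic polynomial det(A - λI) = λ^2 + 2λ + 26 = 0.
Eigenvalues λ = -1 ± 5i (complex conjugate pair).
For λ=-1+5i: an eigenvector is (-1,0) - i(2,1) = (-1 - 2i, 0 - i).
A real fundamental pair from Re and Im of e^((-1+5i)t)v: X_1 = e^(-t)(cos(5t)·(-1,0) + sin(5t)·(2,1)), X_2 = e^(-t)(sin(5t)·(-1,0) - cos(5t)·(2,1)).
General solution: c_1X_1 + c_2X_2.

p(t) = 2c_1e^(-t)sin(5t) - c_1e^(-t)cos(5t) - c_2e^(-t)sin(5t) - 2c_2e^(-t)cos(5t), q(t) = c_1e^(-t)sin(5t) - c_2e^(-t)cos(5t)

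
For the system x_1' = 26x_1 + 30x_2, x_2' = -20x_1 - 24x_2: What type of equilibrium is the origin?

saddle

A = [[26,30],[-20,-24]]; det(A-λI) = λ^2 - 2λ - 24.
λ = 6, -4: opposite signs.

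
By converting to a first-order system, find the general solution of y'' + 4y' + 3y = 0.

Let x_1 = y, x_2 = y'. Then x_1' = x_2 and x_2' = -3x_1 - 4x_2.
A = [[0,1],[-3,-4]]; det(A-λI) = λ^2 + 4λ + 3.
Eigenvalues λ = -3, -1 with eigenvectors (1,-3), (1,-1).

y(t) = C_1e^(-3t) + C_2e^(-t)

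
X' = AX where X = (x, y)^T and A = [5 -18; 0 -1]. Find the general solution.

Coefficient matrix A = [[5, -18], [0, -1]].
Characteristic polynomial det(A - λI) = λ^2 - 4λ - 5 = 0.
Eigenvalues λ = -1, 5.
For λ=-1: (A-λI) row 1 is [6, -18], so an eigenvector is (-3, -1).
For λ=5: (A-λI) row 1 is [0, -18], so an eigenvector is (1, 0).
General solution: K_1e^(-t)(-3,-1) + K_2e^(5t)(1,0).

x(t) = -3K_1e^(-t) + K_2e^(5t), y(t) = -K_1e^(-t)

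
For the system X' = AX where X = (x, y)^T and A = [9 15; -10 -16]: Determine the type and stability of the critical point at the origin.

stable node

A = [[9,15],[-10,-16]]; det(A-λI) = λ^2 + 7λ + 6.
λ = -6, -1: both negative.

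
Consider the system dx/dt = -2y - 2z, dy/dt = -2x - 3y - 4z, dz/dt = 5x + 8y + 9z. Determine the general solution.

x(t) = c_2e^(2t) - 2c_3e^(3t), y(t) = c_1e^(t) + 2c_2e^(2t) - 4c_3e^(3t), z(t) = -c_1e^(t) - 3c_2e^(2t) + 7c_3e^(3t)

Coefficient matrix A = [[0, -2, -2], [-2, -3, -4], [5, 8, 9]].
det(A - λI) = 0 gives eigenvalues λ = 1, 2, 3.
For λ=1: eigenvector (0,1,-1).
For λ=2: eigenvector (1,2,-3).
For λ=3: eigenvector (-2,-4,7).
General solution: c_1e^(t)(0,1,-1) + c_2e^(2t)(1,2,-3) + c_3e^(3t)(-2,-4,7).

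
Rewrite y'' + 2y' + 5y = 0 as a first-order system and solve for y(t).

y(t) = C_1e^(-t)cos(2t) + C_2e^(-t)sin(2t)

Let x_1 = y, x_2 = y'. Then x_1' = x_2 and x_2' = -5x_1 - 2x_2.
A = [[0,1],[-5,-2]]; det(A-λI) = λ^2 + 2λ + 5.
Eigenvalues λ = -1 ± 2i.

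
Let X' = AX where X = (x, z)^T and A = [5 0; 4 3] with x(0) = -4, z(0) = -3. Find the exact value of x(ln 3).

-972

A = [[5,0],[4,3]]; eigenvalues λ = 3, 5.
Eigenvectors: (0,-1) for λ=3, (1,2) for λ=5.
From the initial condition, c_1 = -5, c_2 = -4.
x(ln 3) = (-5)(3^3)(0) + (-4)(3^5)(1) = -972.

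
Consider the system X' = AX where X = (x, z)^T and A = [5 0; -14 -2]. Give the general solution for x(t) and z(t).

x(t) = -c_1e^(5t), z(t) = 2c_1e^(5t) - c_2e^(-2t)

Coefficient matrix A = [[5, 0], [-14, -2]].
Characteristic polynomial det(A - λI) = λ^2 - 3λ - 10 = 0.
Eigenvalues λ = 5, -2.
For λ=5: (A-λI) row 2 is [-14, -7], so an eigenvector is (-1, 2).
For λ=-2: (A-λI) row 1 is [7, 0], so an eigenvector is (0, -1).
General solution: c_1e^(5t)(-1,2) + c_2e^(-2t)(0,-1).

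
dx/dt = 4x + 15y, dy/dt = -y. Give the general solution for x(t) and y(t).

x(t) = -3c_1e^(-t) + c_2e^(4t), y(t) = c_1e^(-t)

Coefficient matrix A = [[4, 15], [0, -1]].
Characteristic polynomial det(A - λI) = λ^2 - 3λ - 4 = 0.
Eigenvalues λ = -1, 4.
For λ=-1: (A-λI) row 1 is [5, 15], so an eigenvector is (-3, 1).
For λ=4: (A-λI) row 1 is [0, 15], so an eigenvector is (1, 0).
General solution: c_1e^(-t)(-3,1) + c_2e^(4t)(1,0).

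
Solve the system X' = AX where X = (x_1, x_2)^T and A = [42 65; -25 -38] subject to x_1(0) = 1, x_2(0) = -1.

x_1(t) = -5e^(2t)sin(5t) + e^(2t)cos(5t), x_2(t) = 3e^(2t)sin(5t) - e^(2t)cos(5t)

Coefficient matrix A = [[42, 65], [-25, -38]].
Characteristic polynomial det(A - λI) = λ^2 - 4λ + 29 = 0.
Eigenvalues λ = 2 ± 5i (complex conjugate pair).
For λ=2+5i: an eigenvector is (3,-2) - i(-2,1) = (3 + 2i, -2 - i).
A real fundamental pair from Re and Im of e^((2+5i)t)v: X_1 = e^(2t)(cos(5t)·(3,-2) + sin(5t)·(-2,1)), X_2 = e^(2t)(sin(5t)·(3,-2) - cos(5t)·(-2,1)).
General solution: C_1X_1 + C_2X_2.
Applying x_1(0)=1, x_2(0)=-1 gives C_1=1, C_2=-1.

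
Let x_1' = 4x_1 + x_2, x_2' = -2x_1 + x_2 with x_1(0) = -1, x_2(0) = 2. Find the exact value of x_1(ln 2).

A = [[4,1],[-2,1]]; eigenvalues λ = 3, 2.
Eigenvectors: (-1,1) for λ=3, (1,-2) for λ=2.
From the initial condition, c_1 = 0, c_2 = -1.
x_1(ln 2) = (0)(2^3)(-1) + (-1)(2^2)(1) = -4.

-4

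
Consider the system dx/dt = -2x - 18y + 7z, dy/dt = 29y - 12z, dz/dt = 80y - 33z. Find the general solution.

x(t) = K_1e^(-2t) + 2K_2e^(-3t) - K_3e^(-t), y(t) = -3K_2e^(-3t) + 2K_3e^(-t), z(t) = -8K_2e^(-3t) + 5K_3e^(-t)

Coefficient matrix A = [[-2, -18, 7], [0, 29, -12], [0, 80, -33]].
det(A - λI) = 0 gives eigenvalues λ = -2, -3, -1.
For λ=-2: eigenvector (1,0,0).
For λ=-3: eigenvector (2,-3,-8).
For λ=-1: eigenvector (-1,2,5).
General solution: K_1e^(-2t)(1,0,0) + K_2e^(-3t)(2,-3,-8) + K_3e^(-t)(-1,2,5).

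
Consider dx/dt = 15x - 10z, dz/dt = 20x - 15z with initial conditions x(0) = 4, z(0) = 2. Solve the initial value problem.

x(t) = 6e^(5t) - 2e^(-5t), z(t) = 6e^(5t) - 4e^(-5t)

Coefficient matrix A = [[15, -10], [20, -15]].
Characteristic polynomial det(A - λI) = λ^2 - 25 = 0.
Eigenvalues λ = 5, -5.
For λ=5: (A-λI) row 1 is [10, -10], so an eigenvector is (1, 1).
For λ=-5: (A-λI) row 1 is [20, -10], so an eigenvector is (-1, -2).
General solution: C_1e^(5t)(1,1) + C_2e^(-5t)(-1,-2).
Applying x(0)=4, z(0)=2 gives C_1=6, C_2=2.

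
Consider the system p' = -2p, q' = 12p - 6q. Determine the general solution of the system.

p(t) = K_2e^(-2t), q(t) = K_1e^(-6t) + 3K_2e^(-2t)

Coefficient matrix A = [[-2, 0], [12, -6]].
Characteristic polynomial det(A - λI) = λ^2 + 8λ + 12 = 0.
Eigenvalues λ = -6, -2.
For λ=-6: (A-λI) row 1 is [4, 0], so an eigenvector is (0, 1).
For λ=-2: (A-λI) row 2 is [12, -4], so an eigenvector is (1, 3).
General solution: K_1e^(-6t)(0,1) + K_2e^(-2t)(1,3).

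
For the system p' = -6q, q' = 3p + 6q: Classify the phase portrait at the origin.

A = [[0,-6],[3,6]]; det(A-λI) = λ^2 - 6λ + 18.
λ = 3 ± 3i: positive real part.

unstable spiral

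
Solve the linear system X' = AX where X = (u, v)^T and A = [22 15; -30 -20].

Coefficient matrix A = [[22, 15], [-30, -20]].
Characteristic polynomial det(A - λI) = λ^2 - 2λ + 10 = 0.
Eigenvalues λ = 1 ± 3i (complex conjugate pair).
For λ=1+3i: an eigenvector is (-1,1) - i(-2,3) = (-1 + 2i, 1 - 3i).
A real fundamental pair from Re and Im of e^((1+3i)t)v: X_1 = e^(t)(cos(3t)·(-1,1) + sin(3t)·(-2,3)), X_2 = e^(t)(sin(3t)·(-1,1) - cos(3t)·(-2,3)).
General solution: K_1X_1 + K_2X_2.

u(t) = -2K_1e^(t)sin(3t) - K_1e^(t)cos(3t) - K_2e^(t)sin(3t) + 2K_2e^(t)cos(3t), v(t) = 3K_1e^(t)sin(3t) + K_1e^(t)cos(3t) + K_2e^(t)sin(3t) - 3K_2e^(t)cos(3t)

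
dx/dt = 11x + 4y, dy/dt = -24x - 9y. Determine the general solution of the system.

x(t) = K_1e^(3t) + K_2e^(-t), y(t) = -2K_1e^(3t) - 3K_2e^(-t)

Coefficient matrix A = [[11, 4], [-24, -9]].
Characteristic polynomial det(A - λI) = λ^2 - 2λ - 3 = 0.
Eigenvalues λ = 3, -1.
For λ=3: (A-λI) row 1 is [8, 4], so an eigenvector is (1, -2).
For λ=-1: (A-λI) row 1 is [12, 4], so an eigenvector is (1, -3).
General solution: K_1e^(3t)(1,-2) + K_2e^(-t)(1,-3).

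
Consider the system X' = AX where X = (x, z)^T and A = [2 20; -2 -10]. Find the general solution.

x(t) = 3C_1e^(-4t)sin(2t) + C_1e^(-4t)cos(2t) + C_2e^(-4t)sin(2t) - 3C_2e^(-4t)cos(2t), z(t) = -C_1e^(-4t)sin(2t) + C_2e^(-4t)cos(2t)

Coefficient matrix A = [[2, 20], [-2, -10]].
Characteristic polynomial det(A - λI) = λ^2 + 8λ + 20 = 0.
Eigenvalues λ = -4 ± 2i (complex conjugate pair).
For λ=-4+2i: an eigenvector is (1,0) - i(3,-1) = (1 - 3i, 0 + i).
A real fundamental pair from Re and Im of e^((-4+2i)t)v: X_1 = e^(-4t)(cos(2t)·(1,0) + sin(2t)·(3,-1)), X_2 = e^(-4t)(sin(2t)·(1,0) - cos(2t)·(3,-1)).
General solution: C_1X_1 + C_2X_2.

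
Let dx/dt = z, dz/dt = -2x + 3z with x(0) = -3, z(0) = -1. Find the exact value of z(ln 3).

A = [[0,1],[-2,3]]; eigenvalues λ = 2, 1.
Eigenvectors: (-1,-2) for λ=2, (1,1) for λ=1.
From the initial condition, c_1 = -2, c_2 = -5.
z(ln 3) = (-2)(3^2)(-2) + (-5)(3^1)(1) = 21.

21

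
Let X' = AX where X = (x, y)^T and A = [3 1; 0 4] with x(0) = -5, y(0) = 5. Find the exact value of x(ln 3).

135

A = [[3,1],[0,4]]; eigenvalues λ = 3, 4.
Eigenvectors: (-1,0) for λ=3, (1,1) for λ=4.
From the initial condition, c_1 = 10, c_2 = 5.
x(ln 3) = (10)(3^3)(-1) + (5)(3^4)(1) = 135.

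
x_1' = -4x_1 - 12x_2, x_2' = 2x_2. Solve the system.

x_1(t) = -K_1e^(-4t) - 2K_2e^(2t), x_2(t) = K_2e^(2t)

Coefficient matrix A = [[-4, -12], [0, 2]].
Characteristic polynomial det(A - λI) = λ^2 + 2λ - 8 = 0.
Eigenvalues λ = -4, 2.
For λ=-4: (A-λI) row 1 is [0, -12], so an eigenvector is (-1, 0).
For λ=2: (A-λI) row 1 is [-6, -12], so an eigenvector is (-2, 1).
General solution: K_1e^(-4t)(-1,0) + K_2e^(2t)(-2,1).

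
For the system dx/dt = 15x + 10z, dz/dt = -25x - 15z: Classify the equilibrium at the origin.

center

A = [[15,10],[-25,-15]]; det(A-λI) = λ^2 + 25.
λ = 0 ± 5i: zero real part.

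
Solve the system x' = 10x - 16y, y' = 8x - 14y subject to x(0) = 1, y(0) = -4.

x(t) = 10e^(2t) - 9e^(-6t), y(t) = 5e^(2t) - 9e^(-6t)

Coefficient matrix A = [[10, -16], [8, -14]].
Characteristic polynomial det(A - λI) = λ^2 + 4λ - 12 = 0.
Eigenvalues λ = 2, -6.
For λ=2: (A-λI) row 1 is [8, -16], so an eigenvector is (2, 1).
For λ=-6: (A-λI) row 1 is [16, -16], so an eigenvector is (1, 1).
General solution: C_1e^(2t)(2,1) + C_2e^(-6t)(1,1).
Applying x(0)=1, y(0)=-4 gives C_1=5, C_2=-9.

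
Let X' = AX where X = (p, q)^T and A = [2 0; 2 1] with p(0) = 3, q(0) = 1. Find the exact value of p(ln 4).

A = [[2,0],[2,1]]; eigenvalues λ = 2, 1.
Eigenvectors: (1,2) for λ=2, (0,-1) for λ=1.
From the initial condition, c_1 = 3, c_2 = 5.
p(ln 4) = (3)(4^2)(1) + (5)(4^1)(0) = 48.

48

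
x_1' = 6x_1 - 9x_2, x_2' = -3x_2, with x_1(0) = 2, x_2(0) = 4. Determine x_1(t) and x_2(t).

Coefficient matrix A = [[6, -9], [0, -3]].
Characteristic polynomial det(A - λI) = λ^2 - 3λ - 18 = 0.
Eigenvalues λ = -3, 6.
For λ=-3: (A-λI) row 1 is [9, -9], so an eigenvector is (1, 1).
For λ=6: (A-λI) row 1 is [0, -9], so an eigenvector is (-1, 0).
General solution: c_1e^(-3t)(1,1) + c_2e^(6t)(-1,0).
Applying x_1(0)=2, x_2(0)=4 gives c_1=4, c_2=2.

x_1(t) = -2e^(6t) + 4e^(-3t), x_2(t) = 4e^(-3t)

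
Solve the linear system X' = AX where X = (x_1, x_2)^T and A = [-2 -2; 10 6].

Coefficient matrix A = [[-2, -2], [10, 6]].
Characteristic polynomial det(A - λI) = λ^2 - 4λ + 8 = 0.
Eigenvalues λ = 2 ± 2i (complex conjugate pair).
For λ=2+2i: an eigenvector is (0,-1) - i(1,-2) = (0 - i, -1 + 2i).
A real fundamental pair from Re and Im of e^((2+2i)t)v: X_1 = e^(2t)(cos(2t)·(0,-1) + sin(2t)·(1,-2)), X_2 = e^(2t)(sin(2t)·(0,-1) - cos(2t)·(1,-2)).
General solution: C_1X_1 + C_2X_2.

x_1(t) = C_1e^(2t)sin(2t) - C_2e^(2t)cos(2t), x_2(t) = -2C_1e^(2t)sin(2t) - C_1e^(2t)cos(2t) - C_2e^(2t)sin(2t) + 2C_2e^(2t)cos(2t)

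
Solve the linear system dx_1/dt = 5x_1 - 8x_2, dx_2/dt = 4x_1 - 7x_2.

Coefficient matrix A = [[5, -8], [4, -7]].
Characteristic polynomial det(A - λI) = λ^2 + 2λ - 3 = 0.
Eigenvalues λ = -3, 1.
For λ=-3: (A-λI) row 1 is [8, -8], so an eigenvector is (1, 1).
For λ=1: (A-λI) row 1 is [4, -8], so an eigenvector is (-2, -1).
General solution: C_1e^(-3t)(1,1) + C_2e^(t)(-2,-1).

x_1(t) = C_1e^(-3t) - 2C_2e^(t), x_2(t) = C_1e^(-3t) - C_2e^(t)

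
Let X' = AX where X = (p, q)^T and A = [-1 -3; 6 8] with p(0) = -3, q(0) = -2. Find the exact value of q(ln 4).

A = [[-1,-3],[6,8]]; eigenvalues λ = 2, 5.
Eigenvectors: (1,-1) for λ=2, (1,-2) for λ=5.
From the initial condition, c_1 = -8, c_2 = 5.
q(ln 4) = (-8)(4^2)(-1) + (5)(4^5)(-2) = -10112.

-10112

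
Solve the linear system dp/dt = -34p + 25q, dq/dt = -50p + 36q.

Coefficient matrix A = [[-34, 25], [-50, 36]].
Characteristic polynomial det(A - λI) = λ^2 - 2λ + 26 = 0.
Eigenvalues λ = 1 ± 5i (complex conjugate pair).
For λ=1+5i: an eigenvector is (2,3) - i(1,1) = (2 - i, 3 - i).
A real fundamental pair from Re and Im of e^((1+5i)t)v: X_1 = e^(t)(cos(5t)·(2,3) + sin(5t)·(1,1)), X_2 = e^(t)(sin(5t)·(2,3) - cos(5t)·(1,1)).
General solution: C_1X_1 + C_2X_2.

p(t) = C_1e^(t)sin(5t) + 2C_1e^(t)cos(5t) + 2C_2e^(t)sin(5t) - C_2e^(t)cos(5t), q(t) = C_1e^(t)sin(5t) + 3C_1e^(t)cos(5t) + 3C_2e^(t)sin(5t) - C_2e^(t)cos(5t)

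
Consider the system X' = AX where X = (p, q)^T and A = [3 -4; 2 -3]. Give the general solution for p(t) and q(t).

Coefficient matrix A = [[3, -4], [2, -3]].
Characteristic polynomial det(A - λI) = λ^2 - 1 = 0.
Eigenvalues λ = -1, 1.
For λ=-1: (A-λI) row 1 is [4, -4], so an eigenvector is (-1, -1).
For λ=1: (A-λI) row 1 is [2, -4], so an eigenvector is (-2, -1).
General solution: K_1e^(-t)(-1,-1) + K_2e^(t)(-2,-1).

p(t) = -K_1e^(-t) - 2K_2e^(t), q(t) = -K_1e^(-t) - K_2e^(t)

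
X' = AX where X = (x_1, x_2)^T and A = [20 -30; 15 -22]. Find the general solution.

x_1(t) = K_1e^(-t)sin(3t) + 3K_1e^(-t)cos(3t) + 3K_2e^(-t)sin(3t) - K_2e^(-t)cos(3t), x_2(t) = K_1e^(-t)sin(3t) + 2K_1e^(-t)cos(3t) + 2K_2e^(-t)sin(3t) - K_2e^(-t)cos(3t)

Coefficient matrix A = [[20, -30], [15, -22]].
Characteristic polynomial det(A - λI) = λ^2 + 2λ + 10 = 0.
Eigenvalues λ = -1 ± 3i (complex conjugate pair).
For λ=-1+3i: an eigenvector is (3,2) - i(1,1) = (3 - i, 2 - i).
A real fundamental pair from Re and Im of e^((-1+3i)t)v: X_1 = e^(-t)(cos(3t)·(3,2) + sin(3t)·(1,1)), X_2 = e^(-t)(sin(3t)·(3,2) - cos(3t)·(1,1)).
General solution: K_1X_1 + K_2X_2.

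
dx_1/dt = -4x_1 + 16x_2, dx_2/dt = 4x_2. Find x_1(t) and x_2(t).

Coefficient matrix A = [[-4, 16], [0, 4]].
Characteristic polynomial det(A - λI) = λ^2 - 16 = 0.
Eigenvalues λ = -4, 4.
For λ=-4: (A-λI) row 1 is [0, 16], so an eigenvector is (1, 0).
For λ=4: (A-λI) row 1 is [-8, 16], so an eigenvector is (-2, -1).
General solution: c_1e^(-4t)(1,0) + c_2e^(4t)(-2,-1).

x_1(t) = c_1e^(-4t) - 2c_2e^(4t), x_2(t) = -c_2e^(4t)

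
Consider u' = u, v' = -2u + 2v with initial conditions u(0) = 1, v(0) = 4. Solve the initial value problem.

Coefficient matrix A = [[1, 0], [-2, 2]].
Characteristic polynomial det(A - λI) = λ^2 - 3λ + 2 = 0.
Eigenvalues λ = 2, 1.
For λ=2: (A-λI) row 1 is [-1, 0], so an eigenvector is (0, -1).
For λ=1: (A-λI) row 2 is [-2, 1], so an eigenvector is (-1, -2).
General solution: c_1e^(2t)(0,-1) + c_2e^(t)(-1,-2).
Applying u(0)=1, v(0)=4 gives c_1=-2, c_2=-1.

u(t) = e^(t), v(t) = 2e^(2t) + 2e^(t)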